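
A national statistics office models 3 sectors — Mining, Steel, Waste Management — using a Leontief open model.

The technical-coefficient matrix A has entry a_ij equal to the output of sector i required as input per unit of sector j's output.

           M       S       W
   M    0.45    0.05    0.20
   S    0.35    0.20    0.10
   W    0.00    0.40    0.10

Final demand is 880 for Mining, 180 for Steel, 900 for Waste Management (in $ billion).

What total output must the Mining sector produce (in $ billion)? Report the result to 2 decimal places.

I − A =
  [   0.55    -0.05    -0.20]
  [  -0.35     0.80    -0.10]
  [   0.00    -0.40     0.90]
Cofactors of I−A, C_ij = (−1)^(i+j)·(minor ij) (rows/columns in the sector order above):
  C_11 = (0.80)(0.90) − (-0.10)(-0.40) = 0.6800
  C_12 = −[(-0.35)(0.90) − (-0.10)(0.00)] = 0.3150
  C_13 = (-0.35)(-0.40) − (0.80)(0.00) = 0.1400
  C_21 = −[(-0.05)(0.90) − (-0.20)(-0.40)] = 0.1250
  C_22 = (0.55)(0.90) − (-0.20)(0.00) = 0.4950
  C_23 = −[(0.55)(-0.40) − (-0.05)(0.00)] = 0.2200
  C_31 = (-0.05)(-0.10) − (-0.20)(0.80) = 0.1650
  C_32 = −[(0.55)(-0.10) − (-0.20)(-0.35)] = 0.1250
  C_33 = (0.55)(0.80) − (-0.05)(-0.35) = 0.4225
det(I−A) = Σ_j (I−A)_1j·C_1j = (0.55)(0.6800) + (-0.05)(0.3150) + (-0.20)(0.1400) = 0.33025
adj(I−A) = Cᵀ =
  [ 0.6800   0.1250   0.1650]
  [ 0.3150   0.4950   0.1250]
  [ 0.1400   0.2200   0.4225]
(I − A)⁻¹ = adj(I−A) / det(I−A) ≈
  [   2.0590     0.3785     0.4996]
  [   0.9538     1.4989     0.3785]
  [   0.4239     0.6662     1.2793]
x = (I − A)⁻¹ d = adj(I−A)·d / det(I−A), with det(I−A) = 0.33025:
  x_M = (0.6800·880 + 0.1250·180 + 0.1650·900) / 0.33025 = 769.40 / 0.33025 ≈ 2329.75
  x_S = (0.3150·880 + 0.4950·180 + 0.1250·900) / 0.33025 = 478.80 / 0.33025 ≈ 1449.81
  x_W = (0.1400·880 + 0.2200·180 + 0.4225·900) / 0.33025 = 543.05 / 0.33025 ≈ 1644.36

x_M = 2329.75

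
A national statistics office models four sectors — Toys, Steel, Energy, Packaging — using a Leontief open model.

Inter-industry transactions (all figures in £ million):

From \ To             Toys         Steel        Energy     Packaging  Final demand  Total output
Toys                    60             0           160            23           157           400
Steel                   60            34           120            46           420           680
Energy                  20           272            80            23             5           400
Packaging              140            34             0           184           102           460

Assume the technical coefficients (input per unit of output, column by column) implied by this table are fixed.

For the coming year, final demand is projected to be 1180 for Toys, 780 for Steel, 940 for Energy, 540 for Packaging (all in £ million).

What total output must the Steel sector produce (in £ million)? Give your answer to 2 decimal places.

x_2 = 2423.65

Technical coefficients a_ij = z_ij / X_j:
  a_11 = 60/400 = 0.15, a_21 = 60/400 = 0.15, a_31 = 20/400 = 0.05, a_41 = 140/400 = 0.35
  a_12 = 0/680 = 0.00, a_22 = 34/680 = 0.05, a_32 = 272/680 = 0.40, a_42 = 34/680 = 0.05
  a_13 = 160/400 = 0.40, a_23 = 120/400 = 0.30, a_33 = 80/400 = 0.20, a_43 = 0/400 = 0.00
  a_14 = 23/460 = 0.05, a_24 = 46/460 = 0.10, a_34 = 23/460 = 0.05, a_44 = 184/460 = 0.40
I − A =
  [   0.85     0.00    -0.40    -0.05]
  [  -0.15     0.95    -0.30    -0.10]
  [  -0.05    -0.40     0.80    -0.05]
  [  -0.35    -0.05     0.00     0.60]
Compute the cofactors C_ij = (−1)^(i+j)·(3×3 minor ij) of I−A; the adjugate is their transpose:
adj(I−A) = Cᵀ =
  [ 0.37925   0.09900   0.22675   0.06700]
  [ 0.11425   0.37500   0.19775   0.08850]
  [ 0.09525   0.19925   0.46325   0.07975]
  [ 0.23075   0.08900   0.14875   0.50100]
det(I−A) = Σ_j (I−A)_1j·C_1j = (0.85)(0.37925) + (0.00)(0.11425) + (-0.40)(0.09525) + (-0.05)(0.23075) = 0.272725
(I − A)⁻¹ = adj(I−A) / det(I−A) ≈
  [   1.3906     0.3630     0.8314     0.2457]
  [   0.4189     1.3750     0.7251     0.3245]
  [   0.3493     0.7306     1.6986     0.2924]
  [   0.8461     0.3263     0.5454     1.8370]
x = (I − A)⁻¹ d = adj(I−A)·d / det(I−A), with det(I−A) = 0.272725:
  x_1 = (0.37925·1180 + 0.09900·780 + 0.22675·940 + 0.06700·540) / 0.272725 = 774.06 / 0.272725 ≈ 2838.24
  x_2 = (0.11425·1180 + 0.37500·780 + 0.19775·940 + 0.08850·540) / 0.272725 = 660.99 / 0.272725 ≈ 2423.65
  x_3 = (0.09525·1180 + 0.19925·780 + 0.46325·940 + 0.07975·540) / 0.272725 = 746.33 / 0.272725 ≈ 2736.57
  x_4 = (0.23075·1180 + 0.08900·780 + 0.14875·940 + 0.50100·540) / 0.272725 = 752.07 / 0.272725 ≈ 2757.61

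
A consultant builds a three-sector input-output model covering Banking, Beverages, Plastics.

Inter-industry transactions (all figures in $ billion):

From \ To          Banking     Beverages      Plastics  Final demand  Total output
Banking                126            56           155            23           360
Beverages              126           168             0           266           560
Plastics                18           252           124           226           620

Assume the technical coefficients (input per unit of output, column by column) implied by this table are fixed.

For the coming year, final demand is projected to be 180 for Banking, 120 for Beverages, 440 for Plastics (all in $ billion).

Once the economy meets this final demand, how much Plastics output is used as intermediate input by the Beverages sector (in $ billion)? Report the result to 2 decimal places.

Technical coefficients a_ij = z_ij / X_j:
  a_11 = 126/360 = 0.35, a_21 = 126/360 = 0.35, a_31 = 18/360 = 0.05
  a_12 = 56/560 = 0.10, a_22 = 168/560 = 0.30, a_32 = 252/560 = 0.45
  a_13 = 155/620 = 0.25, a_23 = 0/620 = 0.00, a_33 = 124/620 = 0.20
I − A =
  [   0.65    -0.10    -0.25]
  [  -0.35     0.70     0.00]
  [  -0.05    -0.45     0.80]
Cofactors of I−A, C_ij = (−1)^(i+j)·(minor ij) (rows/columns in the sector order above):
  C_11 = (0.70)(0.80) − (0.00)(-0.45) = 0.5600
  C_12 = −[(-0.35)(0.80) − (0.00)(-0.05)] = 0.2800
  C_13 = (-0.35)(-0.45) − (0.70)(-0.05) = 0.1925
  C_21 = −[(-0.10)(0.80) − (-0.25)(-0.45)] = 0.1925
  C_22 = (0.65)(0.80) − (-0.25)(-0.05) = 0.5075
  C_23 = −[(0.65)(-0.45) − (-0.10)(-0.05)] = 0.2975
  C_31 = (-0.10)(0.00) − (-0.25)(0.70) = 0.1750
  C_32 = −[(0.65)(0.00) − (-0.25)(-0.35)] = 0.0875
  C_33 = (0.65)(0.70) − (-0.10)(-0.35) = 0.4200
det(I−A) = Σ_j (I−A)_1j·C_1j = (0.65)(0.5600) + (-0.10)(0.2800) + (-0.25)(0.1925) = 0.287875
adj(I−A) = Cᵀ =
  [ 0.5600   0.1925   0.1750]
  [ 0.2800   0.5075   0.0875]
  [ 0.1925   0.2975   0.4200]
(I − A)⁻¹ = adj(I−A) / det(I−A) ≈
  [   1.9453     0.6687     0.6079]
  [   0.9726     1.7629     0.3040]
  [   0.6687     1.0334     1.4590]
First solve x = (I − A)⁻¹ d = adj(I−A)·d / det(I−A); in particular x_2 = (0.2800·180 + 0.5075·120 + 0.0875·440) / 0.287875 = 149.80 / 0.287875 ≈ 520.3647.
Intermediate flow from 3 to 2: z_32 = a_32 · x_2 = 0.45 × 149.80 / 0.287875 = 67.41 / 0.287875 ≈ 234.16.

z_32 = 234.16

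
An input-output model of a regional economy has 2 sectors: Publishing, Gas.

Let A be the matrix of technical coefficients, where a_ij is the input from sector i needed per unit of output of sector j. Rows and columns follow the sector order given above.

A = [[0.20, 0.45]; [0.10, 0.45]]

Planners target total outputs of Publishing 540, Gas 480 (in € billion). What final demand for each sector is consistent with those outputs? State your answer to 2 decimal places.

I − A =
  [   0.80    -0.45]
  [  -0.10     0.55]
d = (I − A) x:
  d_P = (+0.80)·540 + (-0.45)·480 = 216.00
  d_G = (-0.10)·540 + (+0.55)·480 = 210.00

d_P = 216.00, d_G = 210.00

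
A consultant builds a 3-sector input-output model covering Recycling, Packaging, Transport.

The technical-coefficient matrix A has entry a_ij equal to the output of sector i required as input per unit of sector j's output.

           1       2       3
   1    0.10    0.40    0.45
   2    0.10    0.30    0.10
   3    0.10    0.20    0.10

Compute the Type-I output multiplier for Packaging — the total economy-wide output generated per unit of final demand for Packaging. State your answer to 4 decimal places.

I − A =
  [   0.90    -0.40    -0.45]
  [  -0.10     0.70    -0.10]
  [  -0.10    -0.20     0.90]
Cofactors of I−A, C_ij = (−1)^(i+j)·(minor ij) (rows/columns in the sector order above):
  C_11 = (0.70)(0.90) − (-0.10)(-0.20) = 0.6100
  C_12 = −[(-0.10)(0.90) − (-0.10)(-0.10)] = 0.1000
  C_13 = (-0.10)(-0.20) − (0.70)(-0.10) = 0.0900
  C_21 = −[(-0.40)(0.90) − (-0.45)(-0.20)] = 0.4500
  C_22 = (0.90)(0.90) − (-0.45)(-0.10) = 0.7650
  C_23 = −[(0.90)(-0.20) − (-0.40)(-0.10)] = 0.2200
  C_31 = (-0.40)(-0.10) − (-0.45)(0.70) = 0.3550
  C_32 = −[(0.90)(-0.10) − (-0.45)(-0.10)] = 0.1350
  C_33 = (0.90)(0.70) − (-0.40)(-0.10) = 0.5900
det(I−A) = Σ_j (I−A)_1j·C_1j = (0.90)(0.6100) + (-0.40)(0.1000) + (-0.45)(0.0900) = 0.4685
adj(I−A) = Cᵀ =
  [ 0.6100   0.4500   0.3550]
  [ 0.1000   0.7650   0.1350]
  [ 0.0900   0.2200   0.5900]
(I − A)⁻¹ = adj(I−A) / det(I−A) ≈
  [   1.30203     0.96051     0.75774]
  [   0.21345     1.63287     0.28815]
  [   0.19210     0.46958     1.25934]
The output multiplier for sector j is the column-j sum of the Leontief inverse (I − A)⁻¹ = adj(I−A) / det(I−A).
Column 2 of adj(I−A): (0.4500, 0.7650, 0.2200); det(I−A) = 0.4685.
m_2 = (0.4500 + 0.7650 + 0.2200) / 0.4685 = 1.435 / 0.4685 ≈ 3.0630.

m_2 = 3.0630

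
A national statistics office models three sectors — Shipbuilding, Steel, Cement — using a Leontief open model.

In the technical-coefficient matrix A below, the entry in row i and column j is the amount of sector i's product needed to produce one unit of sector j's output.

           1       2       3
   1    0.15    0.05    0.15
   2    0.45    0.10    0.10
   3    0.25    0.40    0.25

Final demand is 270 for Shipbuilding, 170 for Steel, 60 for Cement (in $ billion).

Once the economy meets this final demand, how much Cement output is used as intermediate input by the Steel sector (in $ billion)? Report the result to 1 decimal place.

I − A =
  [   0.85    -0.05    -0.15]
  [  -0.45     0.90    -0.10]
  [  -0.25    -0.40     0.75]
Cofactors of I−A, C_ij = (−1)^(i+j)·(minor ij) (rows/columns in the sector order above):
  C_11 = (0.90)(0.75) − (-0.10)(-0.40) = 0.6350
  C_12 = −[(-0.45)(0.75) − (-0.10)(-0.25)] = 0.3625
  C_13 = (-0.45)(-0.40) − (0.90)(-0.25) = 0.4050
  C_21 = −[(-0.05)(0.75) − (-0.15)(-0.40)] = 0.0975
  C_22 = (0.85)(0.75) − (-0.15)(-0.25) = 0.6000
  C_23 = −[(0.85)(-0.40) − (-0.05)(-0.25)] = 0.3525
  C_31 = (-0.05)(-0.10) − (-0.15)(0.90) = 0.1400
  C_32 = −[(0.85)(-0.10) − (-0.15)(-0.45)] = 0.1525
  C_33 = (0.85)(0.90) − (-0.05)(-0.45) = 0.7425
det(I−A) = Σ_j (I−A)_1j·C_1j = (0.85)(0.6350) + (-0.05)(0.3625) + (-0.15)(0.4050) = 0.460875
adj(I−A) = Cᵀ =
  [ 0.6350   0.0975   0.1400]
  [ 0.3625   0.6000   0.1525]
  [ 0.4050   0.3525   0.7425]
(I − A)⁻¹ = adj(I−A) / det(I−A) ≈
  [   1.3778     0.2116     0.3038]
  [   0.7865     1.3019     0.3309]
  [   0.8788     0.7648     1.6111]
First solve x = (I − A)⁻¹ d = adj(I−A)·d / det(I−A); in particular x_2 = (0.3625·270 + 0.6000·170 + 0.1525·60) / 0.460875 = 209.025 / 0.460875 ≈ 453.539.
Intermediate flow from 3 to 2: z_32 = a_32 · x_2 = 0.40 × 209.025 / 0.460875 = 83.61 / 0.460875 ≈ 181.4.

z_32 = 181.4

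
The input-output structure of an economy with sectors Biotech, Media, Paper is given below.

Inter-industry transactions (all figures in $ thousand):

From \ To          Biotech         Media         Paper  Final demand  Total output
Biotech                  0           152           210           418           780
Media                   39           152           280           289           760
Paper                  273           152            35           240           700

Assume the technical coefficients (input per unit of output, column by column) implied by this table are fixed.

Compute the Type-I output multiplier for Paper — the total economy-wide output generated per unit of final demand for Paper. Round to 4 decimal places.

m_P = 2.7453

Technical coefficients a_ij = z_ij / X_j:
  a_BB = 0/780 = 0.00, a_MB = 39/780 = 0.05, a_PB = 273/780 = 0.35
  a_BM = 152/760 = 0.20, a_MM = 152/760 = 0.20, a_PM = 152/760 = 0.20
  a_BP = 210/700 = 0.30, a_MP = 280/700 = 0.40, a_PP = 35/700 = 0.05
I − A =
  [   1.00    -0.20    -0.30]
  [  -0.05     0.80    -0.40]
  [  -0.35    -0.20     0.95]
Cofactors of I−A, C_ij = (−1)^(i+j)·(minor ij) (rows/columns in the sector order above):
  C_11 = (0.80)(0.95) − (-0.40)(-0.20) = 0.6800
  C_12 = −[(-0.05)(0.95) − (-0.40)(-0.35)] = 0.1875
  C_13 = (-0.05)(-0.20) − (0.80)(-0.35) = 0.2900
  C_21 = −[(-0.20)(0.95) − (-0.30)(-0.20)] = 0.2500
  C_22 = (1.00)(0.95) − (-0.30)(-0.35) = 0.8450
  C_23 = −[(1.00)(-0.20) − (-0.20)(-0.35)] = 0.2700
  C_31 = (-0.20)(-0.40) − (-0.30)(0.80) = 0.3200
  C_32 = −[(1.00)(-0.40) − (-0.30)(-0.05)] = 0.4150
  C_33 = (1.00)(0.80) − (-0.20)(-0.05) = 0.7900
det(I−A) = Σ_j (I−A)_1j·C_1j = (1.00)(0.6800) + (-0.20)(0.1875) + (-0.30)(0.2900) = 0.5555
adj(I−A) = Cᵀ =
  [ 0.6800   0.2500   0.3200]
  [ 0.1875   0.8450   0.4150]
  [ 0.2900   0.2700   0.7900]
(I − A)⁻¹ = adj(I−A) / det(I−A) ≈
  [   1.22412     0.45005     0.57606]
  [   0.33753     1.52115     0.74707]
  [   0.52205     0.48605     1.42214]
The output multiplier for sector j is the column-j sum of the Leontief inverse (I − A)⁻¹ = adj(I−A) / det(I−A).
Column P of adj(I−A): (0.3200, 0.4150, 0.7900); det(I−A) = 0.5555.
m_P = (0.3200 + 0.4150 + 0.7900) / 0.5555 = 1.525 / 0.5555 ≈ 2.7453.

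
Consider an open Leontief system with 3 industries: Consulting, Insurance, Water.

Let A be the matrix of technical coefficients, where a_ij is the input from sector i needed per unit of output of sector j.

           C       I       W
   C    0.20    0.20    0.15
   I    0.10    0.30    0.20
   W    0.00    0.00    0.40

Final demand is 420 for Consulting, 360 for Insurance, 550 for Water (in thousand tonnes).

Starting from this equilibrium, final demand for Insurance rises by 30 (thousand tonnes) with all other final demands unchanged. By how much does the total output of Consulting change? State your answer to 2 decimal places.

I − A =
  [   0.80    -0.20    -0.15]
  [  -0.10     0.70    -0.20]
  [   0.00     0.00     0.60]
Cofactors of I−A, C_ij = (−1)^(i+j)·(minor ij) (rows/columns in the sector order above):
  C_11 = (0.70)(0.60) − (-0.20)(0.00) = 0.4200
  C_12 = −[(-0.10)(0.60) − (-0.20)(0.00)] = 0.0600
  C_13 = (-0.10)(0.00) − (0.70)(0.00) = 0.0000
  C_21 = −[(-0.20)(0.60) − (-0.15)(0.00)] = 0.1200
  C_22 = (0.80)(0.60) − (-0.15)(0.00) = 0.4800
  C_23 = −[(0.80)(0.00) − (-0.20)(0.00)] = 0.0000
  C_31 = (-0.20)(-0.20) − (-0.15)(0.70) = 0.1450
  C_32 = −[(0.80)(-0.20) − (-0.15)(-0.10)] = 0.1750
  C_33 = (0.80)(0.70) − (-0.20)(-0.10) = 0.5400
det(I−A) = Σ_j (I−A)_1j·C_1j = (0.80)(0.4200) + (-0.20)(0.0600) + (-0.15)(0.0000) = 0.3240
adj(I−A) = Cᵀ =
  [ 0.4200   0.1200   0.1450]
  [ 0.0600   0.4800   0.1750]
  [ 0.0000   0.0000   0.5400]
(I − A)⁻¹ = adj(I−A) / det(I−A) ≈
  [   1.2963     0.3704     0.4475]
  [   0.1852     1.4815     0.5401]
  [   0.0000     0.0000     1.6667]
Δx = (I − A)⁻¹ Δd with Δd having +30 in the Insurance component and 0 elsewhere.
So Δx_C = L_CI · (+30), where L_CI = adj(I−A)_CI / det(I−A) = 0.1200 / 0.3240.
Δx_C = 0.1200 × (+30) / 0.3240 = 3.60 / 0.3240 ≈ 11.11.

Δx_C = 11.11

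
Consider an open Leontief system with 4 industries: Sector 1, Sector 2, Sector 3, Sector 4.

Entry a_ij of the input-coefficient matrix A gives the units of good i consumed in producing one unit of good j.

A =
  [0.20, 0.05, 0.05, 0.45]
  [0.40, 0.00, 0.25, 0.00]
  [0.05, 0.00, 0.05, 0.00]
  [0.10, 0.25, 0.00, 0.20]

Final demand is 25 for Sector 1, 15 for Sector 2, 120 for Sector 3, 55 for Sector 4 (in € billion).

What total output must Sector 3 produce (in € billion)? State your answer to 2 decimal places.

x_3 = 131.97

I − A =
  [   0.80    -0.05    -0.05    -0.45]
  [  -0.40     1.00    -0.25     0.00]
  [  -0.05     0.00     0.95     0.00]
  [  -0.10    -0.25     0.00     0.80]
Compute the cofactors C_ij = (−1)^(i+j)·(3×3 minor ij) of I−A; the adjugate is their transpose:
adj(I−A) = Cᵀ =
  [ 0.760000   0.144875   0.078125   0.427500]
  [ 0.314000   0.563250   0.164750   0.176625]
  [ 0.040000   0.007625   0.534000   0.022500]
  [ 0.193125   0.194125   0.061250   0.737875]
det(I−A) = Σ_j (I−A)_1j·C_1j = (0.80)(0.760000) + (-0.05)(0.314000) + (-0.05)(0.040000) + (-0.45)(0.193125) = 0.50339375
(I − A)⁻¹ = adj(I−A) / det(I−A) ≈
  [   1.5098     0.2878     0.1552     0.8492]
  [   0.6238     1.1189     0.3273     0.3509]
  [   0.0795     0.0151     1.0608     0.0447]
  [   0.3836     0.3856     0.1217     1.4658]
x = (I − A)⁻¹ d = adj(I−A)·d / det(I−A), with det(I−A) = 0.50339375:
  x_1 = (0.760000·25 + 0.144875·15 + 0.078125·120 + 0.427500·55) / 0.50339375 = 54.060625 / 0.50339375 ≈ 107.39
  x_2 = (0.314000·25 + 0.563250·15 + 0.164750·120 + 0.176625·55) / 0.50339375 = 45.783125 / 0.50339375 ≈ 90.95
  x_3 = (0.040000·25 + 0.007625·15 + 0.534000·120 + 0.022500·55) / 0.50339375 = 66.431875 / 0.50339375 ≈ 131.97
  x_4 = (0.193125·25 + 0.194125·15 + 0.061250·120 + 0.737875·55) / 0.50339375 = 55.673125 / 0.50339375 ≈ 110.60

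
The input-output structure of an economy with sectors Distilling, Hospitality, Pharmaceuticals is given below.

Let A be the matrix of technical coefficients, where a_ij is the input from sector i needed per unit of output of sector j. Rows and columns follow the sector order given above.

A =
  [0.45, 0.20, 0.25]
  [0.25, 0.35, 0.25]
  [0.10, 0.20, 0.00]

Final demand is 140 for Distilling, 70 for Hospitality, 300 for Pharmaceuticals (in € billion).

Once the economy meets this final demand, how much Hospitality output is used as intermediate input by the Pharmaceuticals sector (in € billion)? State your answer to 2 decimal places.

I − A =
  [   0.55    -0.20    -0.25]
  [  -0.25     0.65    -0.25]
  [  -0.10    -0.20     1.00]
Cofactors of I−A, C_ij = (−1)^(i+j)·(minor ij) (rows/columns in the sector order above):
  C_11 = (0.65)(1.00) − (-0.25)(-0.20) = 0.6000
  C_12 = −[(-0.25)(1.00) − (-0.25)(-0.10)] = 0.2750
  C_13 = (-0.25)(-0.20) − (0.65)(-0.10) = 0.1150
  C_21 = −[(-0.20)(1.00) − (-0.25)(-0.20)] = 0.2500
  C_22 = (0.55)(1.00) − (-0.25)(-0.10) = 0.5250
  C_23 = −[(0.55)(-0.20) − (-0.20)(-0.10)] = 0.1300
  C_31 = (-0.20)(-0.25) − (-0.25)(0.65) = 0.2125
  C_32 = −[(0.55)(-0.25) − (-0.25)(-0.25)] = 0.2000
  C_33 = (0.55)(0.65) − (-0.20)(-0.25) = 0.3075
det(I−A) = Σ_j (I−A)_1j·C_1j = (0.55)(0.6000) + (-0.20)(0.2750) + (-0.25)(0.1150) = 0.24625
adj(I−A) = Cᵀ =
  [ 0.6000   0.2500   0.2125]
  [ 0.2750   0.5250   0.2000]
  [ 0.1150   0.1300   0.3075]
(I − A)⁻¹ = adj(I−A) / det(I−A) ≈
  [   2.4365     1.0152     0.8629]
  [   1.1168     2.1320     0.8122]
  [   0.4670     0.5279     1.2487]
First solve x = (I − A)⁻¹ d = adj(I−A)·d / det(I−A); in particular x_P = (0.1150·140 + 0.1300·70 + 0.3075·300) / 0.24625 = 117.45 / 0.24625 ≈ 476.9543.
Intermediate flow from H to P: z_HP = a_HP · x_P = 0.25 × 117.45 / 0.24625 = 29.3625 / 0.24625 ≈ 119.24.

z_HP = 119.24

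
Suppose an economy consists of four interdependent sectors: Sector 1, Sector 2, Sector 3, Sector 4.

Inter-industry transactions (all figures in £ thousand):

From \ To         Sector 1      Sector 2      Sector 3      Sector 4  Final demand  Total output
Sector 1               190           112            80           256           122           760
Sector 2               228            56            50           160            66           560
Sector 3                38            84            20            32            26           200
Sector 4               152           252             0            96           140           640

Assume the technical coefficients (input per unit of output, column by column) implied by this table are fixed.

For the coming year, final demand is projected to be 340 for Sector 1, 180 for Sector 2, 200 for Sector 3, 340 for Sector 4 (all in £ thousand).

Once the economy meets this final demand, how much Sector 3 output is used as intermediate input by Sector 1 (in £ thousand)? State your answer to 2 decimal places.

Technical coefficients a_ij = z_ij / X_j:
  a_11 = 190/760 = 0.25, a_21 = 228/760 = 0.30, a_31 = 38/760 = 0.05, a_41 = 152/760 = 0.20
  a_12 = 112/560 = 0.20, a_22 = 56/560 = 0.10, a_32 = 84/560 = 0.15, a_42 = 252/560 = 0.45
  a_13 = 80/200 = 0.40, a_23 = 50/200 = 0.25, a_33 = 20/200 = 0.10, a_43 = 0/200 = 0.00
  a_14 = 256/640 = 0.40, a_24 = 160/640 = 0.25, a_34 = 32/640 = 0.05, a_44 = 96/640 = 0.15
I − A =
  [   0.75    -0.20    -0.40    -0.40]
  [  -0.30     0.90    -0.25    -0.25]
  [  -0.05    -0.15     0.90    -0.05]
  [  -0.20    -0.45     0.00     0.85]
Compute the cofactors C_ij = (−1)^(i+j)·(3×3 minor ij) of I−A; the adjugate is their transpose:
adj(I−A) = Cᵀ =
  [ 0.549750   0.375000   0.348500   0.389500]
  [ 0.287625   0.480750   0.261375   0.292125]
  [ 0.094125   0.120000   0.302375   0.097375]
  [ 0.281625   0.342750   0.220375   0.486875]
det(I−A) = Σ_j (I−A)_1j·C_1j = (0.75)(0.549750) + (-0.20)(0.287625) + (-0.40)(0.094125) + (-0.40)(0.281625) = 0.2044875
(I − A)⁻¹ = adj(I−A) / det(I−A) ≈
  [   2.6884     1.8339     1.7043     1.9048]
  [   1.4066     2.3510     1.2782     1.4286]
  [   0.4603     0.5868     1.4787     0.4762]
  [   1.3772     1.6761     1.0777     2.3810]
First solve x = (I − A)⁻¹ d = adj(I−A)·d / det(I−A); in particular x_1 = (0.549750·340 + 0.375000·180 + 0.348500·200 + 0.389500·340) / 0.2044875 = 456.545 / 0.2044875 ≈ 2232.6304.
Intermediate flow from 3 to 1: z_31 = a_31 · x_1 = 0.05 × 456.545 / 0.2044875 = 22.82725 / 0.2044875 ≈ 111.63.

z_31 = 111.63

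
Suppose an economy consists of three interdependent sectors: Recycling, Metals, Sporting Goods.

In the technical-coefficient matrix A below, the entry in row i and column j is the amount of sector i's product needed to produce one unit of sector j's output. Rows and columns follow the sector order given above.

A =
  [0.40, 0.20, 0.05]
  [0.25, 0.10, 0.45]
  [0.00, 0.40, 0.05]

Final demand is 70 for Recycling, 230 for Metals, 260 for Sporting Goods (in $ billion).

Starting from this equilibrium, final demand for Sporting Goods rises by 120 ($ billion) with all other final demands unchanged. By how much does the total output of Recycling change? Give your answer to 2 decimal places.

Δx_R = 45.96

I − A =
  [   0.60    -0.20    -0.05]
  [  -0.25     0.90    -0.45]
  [   0.00    -0.40     0.95]
Cofactors of I−A, C_ij = (−1)^(i+j)·(minor ij) (rows/columns in the sector order above):
  C_11 = (0.90)(0.95) − (-0.45)(-0.40) = 0.6750
  C_12 = −[(-0.25)(0.95) − (-0.45)(0.00)] = 0.2375
  C_13 = (-0.25)(-0.40) − (0.90)(0.00) = 0.1000
  C_21 = −[(-0.20)(0.95) − (-0.05)(-0.40)] = 0.2100
  C_22 = (0.60)(0.95) − (-0.05)(0.00) = 0.5700
  C_23 = −[(0.60)(-0.40) − (-0.20)(0.00)] = 0.2400
  C_31 = (-0.20)(-0.45) − (-0.05)(0.90) = 0.1350
  C_32 = −[(0.60)(-0.45) − (-0.05)(-0.25)] = 0.2825
  C_33 = (0.60)(0.90) − (-0.20)(-0.25) = 0.4900
det(I−A) = Σ_j (I−A)_1j·C_1j = (0.60)(0.6750) + (-0.20)(0.2375) + (-0.05)(0.1000) = 0.3525
adj(I−A) = Cᵀ =
  [ 0.6750   0.2100   0.1350]
  [ 0.2375   0.5700   0.2825]
  [ 0.1000   0.2400   0.4900]
(I − A)⁻¹ = adj(I−A) / det(I−A) ≈
  [   1.9149     0.5957     0.3830]
  [   0.6738     1.6170     0.8014]
  [   0.2837     0.6809     1.3901]
Δx = (I − A)⁻¹ Δd with Δd having +120 in the Sporting Goods component and 0 elsewhere.
So Δx_R = L_RS · (+120), where L_RS = adj(I−A)_RS / det(I−A) = 0.1350 / 0.3525.
Δx_R = 0.1350 × (+120) / 0.3525 = 16.20 / 0.3525 ≈ 45.96.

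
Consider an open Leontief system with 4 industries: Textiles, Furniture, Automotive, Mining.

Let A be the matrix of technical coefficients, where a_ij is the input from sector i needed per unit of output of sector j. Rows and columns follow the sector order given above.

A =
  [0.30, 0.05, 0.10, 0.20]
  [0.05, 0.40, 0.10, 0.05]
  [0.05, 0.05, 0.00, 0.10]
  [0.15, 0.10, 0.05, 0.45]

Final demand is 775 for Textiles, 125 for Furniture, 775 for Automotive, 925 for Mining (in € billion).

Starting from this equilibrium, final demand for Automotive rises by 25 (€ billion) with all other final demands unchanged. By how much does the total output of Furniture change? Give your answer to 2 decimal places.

Δx_2 = 5.19

I − A =
  [   0.70    -0.05    -0.10    -0.20]
  [  -0.05     0.60    -0.10    -0.05]
  [  -0.05    -0.05     1.00    -0.10]
  [  -0.15    -0.10    -0.05     0.55]
Compute the cofactors C_ij = (−1)^(i+j)·(3×3 minor ij) of I−A; the adjugate is their transpose:
adj(I−A) = Cᵀ =
  [ 0.318125   0.051500   0.043375   0.128250]
  [ 0.039125   0.346750   0.041250   0.053250]
  [ 0.027500   0.027875   0.206750   0.050125]
  [ 0.096375   0.079625   0.038125   0.410500]
det(I−A) = Σ_j (I−A)_1j·C_1j = (0.70)(0.318125) + (-0.05)(0.039125) + (-0.10)(0.027500) + (-0.20)(0.096375) = 0.19870625
(I − A)⁻¹ = adj(I−A) / det(I−A) ≈
  [   1.6010     0.2592     0.2183     0.6454]
  [   0.1969     1.7450     0.2076     0.2680]
  [   0.1384     0.1403     1.0405     0.2523]
  [   0.4850     0.4007     0.1919     2.0659]
Δx = (I − A)⁻¹ Δd with Δd having +25 in the Automotive component and 0 elsewhere.
So Δx_2 = L_23 · (+25), where L_23 = adj(I−A)_23 / det(I−A) = 0.041250 / 0.19870625.
Δx_2 = 0.041250 × (+25) / 0.19870625 = 1.03125 / 0.19870625 ≈ 5.19.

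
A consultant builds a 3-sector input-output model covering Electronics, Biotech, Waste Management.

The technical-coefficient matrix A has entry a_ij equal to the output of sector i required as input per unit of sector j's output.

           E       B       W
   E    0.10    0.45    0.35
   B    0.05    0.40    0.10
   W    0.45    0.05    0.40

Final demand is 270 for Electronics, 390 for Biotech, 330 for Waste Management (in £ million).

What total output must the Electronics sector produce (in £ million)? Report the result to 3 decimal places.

I − A =
  [   0.90    -0.45    -0.35]
  [  -0.05     0.60    -0.10]
  [  -0.45    -0.05     0.60]
Cofactors of I−A, C_ij = (−1)^(i+j)·(minor ij) (rows/columns in the sector order above):
  C_11 = (0.60)(0.60) − (-0.10)(-0.05) = 0.3550
  C_12 = −[(-0.05)(0.60) − (-0.10)(-0.45)] = 0.0750
  C_13 = (-0.05)(-0.05) − (0.60)(-0.45) = 0.2725
  C_21 = −[(-0.45)(0.60) − (-0.35)(-0.05)] = 0.2875
  C_22 = (0.90)(0.60) − (-0.35)(-0.45) = 0.3825
  C_23 = −[(0.90)(-0.05) − (-0.45)(-0.45)] = 0.2475
  C_31 = (-0.45)(-0.10) − (-0.35)(0.60) = 0.2550
  C_32 = −[(0.90)(-0.10) − (-0.35)(-0.05)] = 0.1075
  C_33 = (0.90)(0.60) − (-0.45)(-0.05) = 0.5175
det(I−A) = Σ_j (I−A)_1j·C_1j = (0.90)(0.3550) + (-0.45)(0.0750) + (-0.35)(0.2725) = 0.190375
adj(I−A) = Cᵀ =
  [ 0.3550   0.2875   0.2550]
  [ 0.0750   0.3825   0.1075]
  [ 0.2725   0.2475   0.5175]
(I − A)⁻¹ = adj(I−A) / det(I−A) ≈
  [   1.8647     1.5102     1.3395]
  [   0.3940     2.0092     0.5647]
  [   1.4314     1.3001     2.7183]
x = (I − A)⁻¹ d = adj(I−A)·d / det(I−A), with det(I−A) = 0.190375:
  x_E = (0.3550·270 + 0.2875·390 + 0.2550·330) / 0.190375 = 292.125 / 0.190375 ≈ 1534.471
  x_B = (0.0750·270 + 0.3825·390 + 0.1075·330) / 0.190375 = 204.90 / 0.190375 ≈ 1076.297
  x_W = (0.2725·270 + 0.2475·390 + 0.5175·330) / 0.190375 = 340.875 / 0.190375 ≈ 1790.545

x_E = 1534.471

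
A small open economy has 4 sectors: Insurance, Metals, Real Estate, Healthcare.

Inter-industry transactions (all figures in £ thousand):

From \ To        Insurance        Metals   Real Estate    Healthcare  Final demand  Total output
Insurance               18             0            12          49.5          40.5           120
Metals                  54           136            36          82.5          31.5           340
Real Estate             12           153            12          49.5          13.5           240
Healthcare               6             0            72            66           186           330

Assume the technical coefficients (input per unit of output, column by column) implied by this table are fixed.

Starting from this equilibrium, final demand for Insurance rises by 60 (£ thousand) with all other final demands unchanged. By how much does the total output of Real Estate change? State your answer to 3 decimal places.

Technical coefficients a_ij = z_ij / X_j:
  a_11 = 18/120 = 0.15, a_21 = 54/120 = 0.45, a_31 = 12/120 = 0.10, a_41 = 6/120 = 0.05
  a_12 = 0/340 = 0.00, a_22 = 136/340 = 0.40, a_32 = 153/340 = 0.45, a_42 = 0/340 = 0.00
  a_13 = 12/240 = 0.05, a_23 = 36/240 = 0.15, a_33 = 12/240 = 0.05, a_43 = 72/240 = 0.30
  a_14 = 49.5/330 = 0.15, a_24 = 82.5/330 = 0.25, a_34 = 49.5/330 = 0.15, a_44 = 66/330 = 0.20
I − A =
  [   0.85     0.00    -0.05    -0.15]
  [  -0.45     0.60    -0.15    -0.25]
  [  -0.10    -0.45     0.95    -0.15]
  [  -0.05     0.00    -0.30     0.80]
Compute the cofactors C_ij = (−1)^(i+j)·(3×3 minor ij) of I−A; the adjugate is their transpose:
adj(I−A) = Cᵀ =
  [ 0.341250   0.038250   0.051000   0.085500]
  [ 0.354250   0.591750   0.203500   0.289500]
  [ 0.220125   0.302625   0.403500   0.211500]
  [ 0.103875   0.115875   0.154500   0.414000]
det(I−A) = Σ_j (I−A)_1j·C_1j = (0.85)(0.341250) + (0.00)(0.354250) + (-0.05)(0.220125) + (-0.15)(0.103875) = 0.263475
(I − A)⁻¹ = adj(I−A) / det(I−A) ≈
  [   1.2952     0.1452     0.1936     0.3245]
  [   1.3445     2.2459     0.7724     1.0988]
  [   0.8355     1.1486     1.5315     0.8027]
  [   0.3942     0.4398     0.5864     1.5713]
Δx = (I − A)⁻¹ Δd with Δd having +60 in the Insurance component and 0 elsewhere.
So Δx_3 = L_31 · (+60), where L_31 = adj(I−A)_31 / det(I−A) = 0.220125 / 0.263475.
Δx_3 = 0.220125 × (+60) / 0.263475 = 13.2075 / 0.263475 ≈ 50.128.

Δx_3 = 50.128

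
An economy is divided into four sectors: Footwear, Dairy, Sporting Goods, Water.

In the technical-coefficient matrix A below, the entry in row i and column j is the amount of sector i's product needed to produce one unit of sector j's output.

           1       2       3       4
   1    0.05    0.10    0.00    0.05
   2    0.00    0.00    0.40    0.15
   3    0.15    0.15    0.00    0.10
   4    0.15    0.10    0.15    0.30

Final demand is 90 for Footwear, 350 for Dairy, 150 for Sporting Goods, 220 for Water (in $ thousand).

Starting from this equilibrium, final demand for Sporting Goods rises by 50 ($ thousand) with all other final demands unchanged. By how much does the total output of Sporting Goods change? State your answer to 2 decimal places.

Δx_3 = 55.86

I − A =
  [   0.95    -0.10     0.00    -0.05]
  [   0.00     1.00    -0.40    -0.15]
  [  -0.15    -0.15     1.00    -0.10]
  [  -0.15    -0.10    -0.15     0.70]
Compute the cofactors C_ij = (−1)^(i+j)·(3×3 minor ij) of I−A; the adjugate is their transpose:
adj(I−A) = Cᵀ =
  [ 0.620625   0.074625   0.039750   0.066000]
  [ 0.073875   0.642125   0.284375   0.183500]
  [ 0.121125   0.120875   0.641000   0.126125]
  [ 0.169500   0.133625   0.186500   0.887000]
det(I−A) = Σ_j (I−A)_1j·C_1j = (0.95)(0.620625) + (-0.10)(0.073875) + (0.00)(0.121125) + (-0.05)(0.169500) = 0.57373125
(I − A)⁻¹ = adj(I−A) / det(I−A) ≈
  [   1.0817     0.1301     0.0693     0.1150]
  [   0.1288     1.1192     0.4957     0.3198]
  [   0.2111     0.2107     1.1172     0.2198]
  [   0.2954     0.2329     0.3251     1.5460]
Δx = (I − A)⁻¹ Δd with Δd having +50 in the Sporting Goods component and 0 elsewhere.
So Δx_3 = L_33 · (+50), where L_33 = adj(I−A)_33 / det(I−A) = 0.641000 / 0.57373125.
Δx_3 = 0.641000 × (+50) / 0.57373125 = 32.05 / 0.57373125 ≈ 55.86.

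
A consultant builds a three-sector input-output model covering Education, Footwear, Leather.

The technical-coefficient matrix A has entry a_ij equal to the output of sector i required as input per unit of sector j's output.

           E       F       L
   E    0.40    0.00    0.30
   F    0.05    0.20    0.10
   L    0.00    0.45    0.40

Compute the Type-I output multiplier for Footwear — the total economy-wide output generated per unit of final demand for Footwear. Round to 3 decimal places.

I − A =
  [   0.60     0.00    -0.30]
  [  -0.05     0.80    -0.10]
  [   0.00    -0.45     0.60]
Cofactors of I−A, C_ij = (−1)^(i+j)·(minor ij) (rows/columns in the sector order above):
  C_11 = (0.80)(0.60) − (-0.10)(-0.45) = 0.4350
  C_12 = −[(-0.05)(0.60) − (-0.10)(0.00)] = 0.0300
  C_13 = (-0.05)(-0.45) − (0.80)(0.00) = 0.0225
  C_21 = −[(0.00)(0.60) − (-0.30)(-0.45)] = 0.1350
  C_22 = (0.60)(0.60) − (-0.30)(0.00) = 0.3600
  C_23 = −[(0.60)(-0.45) − (0.00)(0.00)] = 0.2700
  C_31 = (0.00)(-0.10) − (-0.30)(0.80) = 0.2400
  C_32 = −[(0.60)(-0.10) − (-0.30)(-0.05)] = 0.0750
  C_33 = (0.60)(0.80) − (0.00)(-0.05) = 0.4800
det(I−A) = Σ_j (I−A)_1j·C_1j = (0.60)(0.4350) + (0.00)(0.0300) + (-0.30)(0.0225) = 0.25425
adj(I−A) = Cᵀ =
  [ 0.4350   0.1350   0.2400]
  [ 0.0300   0.3600   0.0750]
  [ 0.0225   0.2700   0.4800]
(I − A)⁻¹ = adj(I−A) / det(I−A) ≈
  [   1.7109     0.5310     0.9440]
  [   0.1180     1.4159     0.2950]
  [   0.0885     1.0619     1.8879]
The output multiplier for sector j is the column-j sum of the Leontief inverse (I − A)⁻¹ = adj(I−A) / det(I−A).
Column F of adj(I−A): (0.1350, 0.3600, 0.2700); det(I−A) = 0.25425.
m_F = (0.1350 + 0.3600 + 0.2700) / 0.25425 = 0.765 / 0.25425 ≈ 3.009.

m_F = 3.009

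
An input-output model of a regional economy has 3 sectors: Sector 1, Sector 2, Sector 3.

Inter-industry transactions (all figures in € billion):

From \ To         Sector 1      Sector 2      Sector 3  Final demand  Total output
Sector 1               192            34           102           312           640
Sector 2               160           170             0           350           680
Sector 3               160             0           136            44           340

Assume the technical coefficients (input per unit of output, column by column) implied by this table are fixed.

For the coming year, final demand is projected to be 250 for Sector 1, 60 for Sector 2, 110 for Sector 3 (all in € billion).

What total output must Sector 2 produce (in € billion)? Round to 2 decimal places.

Technical coefficients a_ij = z_ij / X_j:
  a_11 = 192/640 = 0.30, a_21 = 160/640 = 0.25, a_31 = 160/640 = 0.25
  a_12 = 34/680 = 0.05, a_22 = 170/680 = 0.25, a_32 = 0/680 = 0.00
  a_13 = 102/340 = 0.30, a_23 = 0/340 = 0.00, a_33 = 136/340 = 0.40
I − A =
  [   0.70    -0.05    -0.30]
  [  -0.25     0.75     0.00]
  [  -0.25     0.00     0.60]
Cofactors of I−A, C_ij = (−1)^(i+j)·(minor ij) (rows/columns in the sector order above):
  C_11 = (0.75)(0.60) − (0.00)(0.00) = 0.4500
  C_12 = −[(-0.25)(0.60) − (0.00)(-0.25)] = 0.1500
  C_13 = (-0.25)(0.00) − (0.75)(-0.25) = 0.1875
  C_21 = −[(-0.05)(0.60) − (-0.30)(0.00)] = 0.0300
  C_22 = (0.70)(0.60) − (-0.30)(-0.25) = 0.3450
  C_23 = −[(0.70)(0.00) − (-0.05)(-0.25)] = 0.0125
  C_31 = (-0.05)(0.00) − (-0.30)(0.75) = 0.2250
  C_32 = −[(0.70)(0.00) − (-0.30)(-0.25)] = 0.0750
  C_33 = (0.70)(0.75) − (-0.05)(-0.25) = 0.5125
det(I−A) = Σ_j (I−A)_1j·C_1j = (0.70)(0.4500) + (-0.05)(0.1500) + (-0.30)(0.1875) = 0.25125
adj(I−A) = Cᵀ =
  [ 0.4500   0.0300   0.2250]
  [ 0.1500   0.3450   0.0750]
  [ 0.1875   0.0125   0.5125]
(I − A)⁻¹ = adj(I−A) / det(I−A) ≈
  [   1.7910     0.1194     0.8955]
  [   0.5970     1.3731     0.2985]
  [   0.7463     0.0498     2.0398]
x = (I − A)⁻¹ d = adj(I−A)·d / det(I−A), with det(I−A) = 0.25125:
  x_1 = (0.4500·250 + 0.0300·60 + 0.2250·110) / 0.25125 = 139.05 / 0.25125 ≈ 553.43
  x_2 = (0.1500·250 + 0.3450·60 + 0.0750·110) / 0.25125 = 66.45 / 0.25125 ≈ 264.48
  x_3 = (0.1875·250 + 0.0125·60 + 0.5125·110) / 0.25125 = 104.00 / 0.25125 ≈ 413.93

x_2 = 264.48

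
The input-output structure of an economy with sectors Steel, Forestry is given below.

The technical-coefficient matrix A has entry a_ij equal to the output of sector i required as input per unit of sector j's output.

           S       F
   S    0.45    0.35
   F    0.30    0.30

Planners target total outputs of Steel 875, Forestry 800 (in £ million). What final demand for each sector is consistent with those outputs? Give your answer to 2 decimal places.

I − A =
  [   0.55    -0.35]
  [  -0.30     0.70]
d = (I − A) x:
  d_S = (+0.55)·875 + (-0.35)·800 = 201.25
  d_F = (-0.30)·875 + (+0.70)·800 = 297.50

d_S = 201.25, d_F = 297.50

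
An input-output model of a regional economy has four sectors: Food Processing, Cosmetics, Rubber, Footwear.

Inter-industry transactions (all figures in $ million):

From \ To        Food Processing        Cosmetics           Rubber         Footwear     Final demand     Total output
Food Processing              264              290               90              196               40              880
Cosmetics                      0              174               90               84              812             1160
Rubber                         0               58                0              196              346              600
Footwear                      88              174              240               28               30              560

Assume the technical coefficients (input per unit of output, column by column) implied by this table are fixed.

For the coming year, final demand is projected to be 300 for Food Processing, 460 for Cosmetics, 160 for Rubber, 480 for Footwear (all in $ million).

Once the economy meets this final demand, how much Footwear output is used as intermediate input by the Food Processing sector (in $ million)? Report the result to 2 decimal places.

z_41 = 134.35

Technical coefficients a_ij = z_ij / X_j:
  a_11 = 264/880 = 0.30, a_21 = 0/880 = 0.00, a_31 = 0/880 = 0.00, a_41 = 88/880 = 0.10
  a_12 = 290/1160 = 0.25, a_22 = 174/1160 = 0.15, a_32 = 58/1160 = 0.05, a_42 = 174/1160 = 0.15
  a_13 = 90/600 = 0.15, a_23 = 90/600 = 0.15, a_33 = 0/600 = 0.00, a_43 = 240/600 = 0.40
  a_14 = 196/560 = 0.35, a_24 = 84/560 = 0.15, a_34 = 196/560 = 0.35, a_44 = 28/560 = 0.05
I − A =
  [   0.70    -0.25    -0.15    -0.35]
  [   0.00     0.85    -0.15    -0.15]
  [   0.00    -0.05     1.00    -0.35]
  [  -0.10    -0.15    -0.40     0.95]
Compute the cofactors C_ij = (−1)^(i+j)·(3×3 minor ij) of I−A; the adjugate is their transpose:
adj(I−A) = Cᵀ =
  [ 0.64800   0.27700   0.29525   0.39125]
  [ 0.02025   0.52675   0.13875   0.14175]
  [ 0.03050   0.07700   0.51600   0.21350]
  [ 0.08425   0.14475   0.27025   0.58975]
det(I−A) = Σ_j (I−A)_1j·C_1j = (0.70)(0.64800) + (-0.25)(0.02025) + (-0.15)(0.03050) + (-0.35)(0.08425) = 0.414475
(I − A)⁻¹ = adj(I−A) / det(I−A) ≈
  [   1.5634     0.6683     0.7123     0.9440]
  [   0.0489     1.2709     0.3348     0.3420]
  [   0.0736     0.1858     1.2449     0.5151]
  [   0.2033     0.3492     0.6520     1.4229]
First solve x = (I − A)⁻¹ d = adj(I−A)·d / det(I−A); in particular x_1 = (0.64800·300 + 0.27700·460 + 0.29525·160 + 0.39125·480) / 0.414475 = 556.86 / 0.414475 ≈ 1343.5310.
Intermediate flow from 4 to 1: z_41 = a_41 · x_1 = 0.10 × 556.86 / 0.414475 = 55.686 / 0.414475 ≈ 134.35.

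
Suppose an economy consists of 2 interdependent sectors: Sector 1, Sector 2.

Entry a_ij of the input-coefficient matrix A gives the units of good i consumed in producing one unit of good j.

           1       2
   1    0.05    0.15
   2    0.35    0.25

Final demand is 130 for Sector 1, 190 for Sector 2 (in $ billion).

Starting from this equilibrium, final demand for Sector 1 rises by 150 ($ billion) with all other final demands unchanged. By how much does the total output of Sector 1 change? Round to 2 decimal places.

I − A =
  [   0.95    -0.15]
  [  -0.35     0.75]
det(I−A) = (0.95)(0.75) − (-0.15)(-0.35) = 0.6600
adj(I−A) = [[0.75, 0.15], [0.35, 0.95]]
(I − A)⁻¹ = adj(I−A) / det(I−A) ≈
  [   1.1364     0.2273]
  [   0.5303     1.4394]
Δx = (I − A)⁻¹ Δd with Δd having +150 in the Sector 1 component and 0 elsewhere.
So Δx_1 = L_11 · (+150), where L_11 = adj(I−A)_11 / det(I−A) = 0.75 / 0.6600.
Δx_1 = 0.75 × (+150) / 0.6600 = 112.50 / 0.6600 ≈ 170.45.

Δx_1 = 170.45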